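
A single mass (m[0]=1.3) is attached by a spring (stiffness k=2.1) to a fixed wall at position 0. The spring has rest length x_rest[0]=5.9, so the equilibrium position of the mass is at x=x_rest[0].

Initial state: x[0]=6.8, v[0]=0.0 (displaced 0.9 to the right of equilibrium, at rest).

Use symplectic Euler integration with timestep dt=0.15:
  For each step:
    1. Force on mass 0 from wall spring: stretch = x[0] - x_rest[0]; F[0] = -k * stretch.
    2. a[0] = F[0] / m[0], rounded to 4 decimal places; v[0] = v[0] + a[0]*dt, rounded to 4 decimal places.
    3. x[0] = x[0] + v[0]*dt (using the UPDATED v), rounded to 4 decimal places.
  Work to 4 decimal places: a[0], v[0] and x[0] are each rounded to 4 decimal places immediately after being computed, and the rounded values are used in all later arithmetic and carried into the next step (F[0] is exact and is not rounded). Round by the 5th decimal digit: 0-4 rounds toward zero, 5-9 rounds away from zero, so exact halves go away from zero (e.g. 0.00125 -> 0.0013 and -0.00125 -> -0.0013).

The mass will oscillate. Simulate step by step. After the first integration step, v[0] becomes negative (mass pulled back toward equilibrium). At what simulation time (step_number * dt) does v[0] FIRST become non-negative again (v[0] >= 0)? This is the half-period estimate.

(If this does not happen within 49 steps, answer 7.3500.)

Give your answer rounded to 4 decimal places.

Answer: 2.5500

Derivation:
Step 0: x=[6.8000] v=[0.0000]
Step 1: x=[6.7673] v=[-0.2181]
Step 2: x=[6.7031] v=[-0.4283]
Step 3: x=[6.6097] v=[-0.6229]
Step 4: x=[6.4905] v=[-0.7949]
Step 5: x=[6.3498] v=[-0.9380]
Step 6: x=[6.1928] v=[-1.0470]
Step 7: x=[6.0251] v=[-1.1180]
Step 8: x=[5.8529] v=[-1.1483]
Step 9: x=[5.6824] v=[-1.1369]
Step 10: x=[5.5198] v=[-1.0842]
Step 11: x=[5.3710] v=[-0.9921]
Step 12: x=[5.2414] v=[-0.8639]
Step 13: x=[5.1358] v=[-0.7043]
Step 14: x=[5.0579] v=[-0.5191]
Step 15: x=[5.0106] v=[-0.3151]
Step 16: x=[4.9957] v=[-0.0996]
Step 17: x=[5.0136] v=[0.1195]
First v>=0 after going negative at step 17, time=2.5500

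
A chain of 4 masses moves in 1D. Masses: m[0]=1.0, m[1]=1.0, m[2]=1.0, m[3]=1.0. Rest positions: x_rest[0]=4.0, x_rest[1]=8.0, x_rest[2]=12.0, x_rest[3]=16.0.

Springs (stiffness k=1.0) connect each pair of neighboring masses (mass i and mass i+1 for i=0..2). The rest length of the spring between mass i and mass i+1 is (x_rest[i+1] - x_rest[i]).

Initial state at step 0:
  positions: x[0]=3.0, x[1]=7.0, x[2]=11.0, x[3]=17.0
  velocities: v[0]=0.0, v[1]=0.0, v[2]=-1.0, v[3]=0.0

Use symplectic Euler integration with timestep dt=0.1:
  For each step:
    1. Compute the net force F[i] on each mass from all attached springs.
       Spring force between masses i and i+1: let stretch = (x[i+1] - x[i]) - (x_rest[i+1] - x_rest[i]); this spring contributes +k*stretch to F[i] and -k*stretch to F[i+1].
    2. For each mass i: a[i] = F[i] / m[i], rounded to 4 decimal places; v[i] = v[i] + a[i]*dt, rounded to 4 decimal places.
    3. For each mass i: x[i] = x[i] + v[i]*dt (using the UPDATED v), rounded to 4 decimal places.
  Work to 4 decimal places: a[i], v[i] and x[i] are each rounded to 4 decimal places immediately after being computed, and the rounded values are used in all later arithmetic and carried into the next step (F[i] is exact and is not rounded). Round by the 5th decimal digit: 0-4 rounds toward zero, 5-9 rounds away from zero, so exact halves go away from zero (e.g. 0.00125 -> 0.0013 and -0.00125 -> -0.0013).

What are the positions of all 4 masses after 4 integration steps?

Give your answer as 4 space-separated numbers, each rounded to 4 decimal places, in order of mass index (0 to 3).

Answer: 3.0000 6.9931 10.8108 16.7961

Derivation:
Step 0: x=[3.0000 7.0000 11.0000 17.0000] v=[0.0000 0.0000 -1.0000 0.0000]
Step 1: x=[3.0000 7.0000 10.9200 16.9800] v=[0.0000 0.0000 -0.8000 -0.2000]
Step 2: x=[3.0000 6.9992 10.8614 16.9394] v=[0.0000 -0.0080 -0.5860 -0.4060]
Step 3: x=[3.0000 6.9970 10.8250 16.8780] v=[-0.0001 -0.0217 -0.3644 -0.6138]
Step 4: x=[3.0000 6.9931 10.8108 16.7961] v=[-0.0004 -0.0386 -0.1419 -0.8191]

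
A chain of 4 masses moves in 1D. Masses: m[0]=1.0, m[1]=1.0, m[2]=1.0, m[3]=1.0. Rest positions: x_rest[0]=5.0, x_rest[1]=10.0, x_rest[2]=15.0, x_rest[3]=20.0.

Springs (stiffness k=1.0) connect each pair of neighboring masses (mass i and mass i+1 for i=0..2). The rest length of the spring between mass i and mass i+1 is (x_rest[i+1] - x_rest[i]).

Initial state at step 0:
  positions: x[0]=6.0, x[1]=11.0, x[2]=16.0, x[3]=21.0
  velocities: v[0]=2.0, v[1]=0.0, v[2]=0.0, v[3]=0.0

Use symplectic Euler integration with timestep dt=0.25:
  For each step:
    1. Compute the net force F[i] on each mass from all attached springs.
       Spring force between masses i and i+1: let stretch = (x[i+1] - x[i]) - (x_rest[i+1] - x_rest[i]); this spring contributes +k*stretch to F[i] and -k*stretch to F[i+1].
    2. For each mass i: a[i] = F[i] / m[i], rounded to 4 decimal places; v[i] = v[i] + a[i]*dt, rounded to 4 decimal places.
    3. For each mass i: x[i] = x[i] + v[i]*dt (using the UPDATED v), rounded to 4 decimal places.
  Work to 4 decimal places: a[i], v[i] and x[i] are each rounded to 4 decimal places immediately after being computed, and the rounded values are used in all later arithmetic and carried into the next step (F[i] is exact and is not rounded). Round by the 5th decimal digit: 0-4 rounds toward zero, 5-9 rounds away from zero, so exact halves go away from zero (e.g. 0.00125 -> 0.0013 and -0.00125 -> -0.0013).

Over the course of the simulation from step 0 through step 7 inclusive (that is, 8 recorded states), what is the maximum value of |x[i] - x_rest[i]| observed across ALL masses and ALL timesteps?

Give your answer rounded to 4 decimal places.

Step 0: x=[6.0000 11.0000 16.0000 21.0000] v=[2.0000 0.0000 0.0000 0.0000]
Step 1: x=[6.5000 11.0000 16.0000 21.0000] v=[2.0000 0.0000 0.0000 0.0000]
Step 2: x=[6.9688 11.0313 16.0000 21.0000] v=[1.8750 0.1250 0.0000 0.0000]
Step 3: x=[7.3790 11.1192 16.0020 21.0000] v=[1.6406 0.3516 0.0078 0.0000]
Step 4: x=[7.7104 11.2785 16.0112 21.0001] v=[1.3257 0.6373 0.0366 0.0005]
Step 5: x=[7.9523 11.5106 16.0364 21.0009] v=[0.9677 0.9285 0.1007 0.0033]
Step 6: x=[8.1041 11.8032 16.0890 21.0040] v=[0.6073 1.1704 0.2104 0.0122]
Step 7: x=[8.1746 12.1325 16.1809 21.0124] v=[0.2821 1.3171 0.3677 0.0335]
Max displacement = 3.1746

Answer: 3.1746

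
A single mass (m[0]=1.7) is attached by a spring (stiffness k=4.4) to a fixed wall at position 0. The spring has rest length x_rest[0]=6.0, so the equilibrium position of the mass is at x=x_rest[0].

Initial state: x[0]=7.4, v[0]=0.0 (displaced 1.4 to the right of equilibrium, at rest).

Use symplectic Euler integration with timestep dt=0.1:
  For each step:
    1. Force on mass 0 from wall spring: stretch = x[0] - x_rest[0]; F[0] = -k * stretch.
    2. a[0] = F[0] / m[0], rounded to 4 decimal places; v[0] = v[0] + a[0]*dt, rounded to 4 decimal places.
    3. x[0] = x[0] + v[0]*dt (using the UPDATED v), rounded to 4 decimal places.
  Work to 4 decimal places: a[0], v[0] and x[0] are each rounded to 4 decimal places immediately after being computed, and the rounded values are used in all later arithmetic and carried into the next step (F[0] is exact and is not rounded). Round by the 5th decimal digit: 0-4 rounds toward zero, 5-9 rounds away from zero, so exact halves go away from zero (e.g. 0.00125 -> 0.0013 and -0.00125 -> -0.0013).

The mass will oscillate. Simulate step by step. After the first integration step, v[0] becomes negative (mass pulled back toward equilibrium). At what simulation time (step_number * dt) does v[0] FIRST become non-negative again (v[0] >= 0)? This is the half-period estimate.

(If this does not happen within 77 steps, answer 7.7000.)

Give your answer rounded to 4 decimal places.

Answer: 2.0000

Derivation:
Step 0: x=[7.4000] v=[0.0000]
Step 1: x=[7.3638] v=[-0.3624]
Step 2: x=[7.2923] v=[-0.7154]
Step 3: x=[7.1873] v=[-1.0499]
Step 4: x=[7.0516] v=[-1.3572]
Step 5: x=[6.8887] v=[-1.6294]
Step 6: x=[6.7028] v=[-1.8594]
Step 7: x=[6.4987] v=[-2.0413]
Step 8: x=[6.2817] v=[-2.1704]
Step 9: x=[6.0574] v=[-2.2433]
Step 10: x=[5.8316] v=[-2.2582]
Step 11: x=[5.6101] v=[-2.2146]
Step 12: x=[5.3987] v=[-2.1137]
Step 13: x=[5.2029] v=[-1.9581]
Step 14: x=[5.0277] v=[-1.7518]
Step 15: x=[4.8777] v=[-1.5002]
Step 16: x=[4.7567] v=[-1.2097]
Step 17: x=[4.6679] v=[-0.8879]
Step 18: x=[4.6136] v=[-0.5431]
Step 19: x=[4.5952] v=[-0.1843]
Step 20: x=[4.6131] v=[0.1793]
First v>=0 after going negative at step 20, time=2.0000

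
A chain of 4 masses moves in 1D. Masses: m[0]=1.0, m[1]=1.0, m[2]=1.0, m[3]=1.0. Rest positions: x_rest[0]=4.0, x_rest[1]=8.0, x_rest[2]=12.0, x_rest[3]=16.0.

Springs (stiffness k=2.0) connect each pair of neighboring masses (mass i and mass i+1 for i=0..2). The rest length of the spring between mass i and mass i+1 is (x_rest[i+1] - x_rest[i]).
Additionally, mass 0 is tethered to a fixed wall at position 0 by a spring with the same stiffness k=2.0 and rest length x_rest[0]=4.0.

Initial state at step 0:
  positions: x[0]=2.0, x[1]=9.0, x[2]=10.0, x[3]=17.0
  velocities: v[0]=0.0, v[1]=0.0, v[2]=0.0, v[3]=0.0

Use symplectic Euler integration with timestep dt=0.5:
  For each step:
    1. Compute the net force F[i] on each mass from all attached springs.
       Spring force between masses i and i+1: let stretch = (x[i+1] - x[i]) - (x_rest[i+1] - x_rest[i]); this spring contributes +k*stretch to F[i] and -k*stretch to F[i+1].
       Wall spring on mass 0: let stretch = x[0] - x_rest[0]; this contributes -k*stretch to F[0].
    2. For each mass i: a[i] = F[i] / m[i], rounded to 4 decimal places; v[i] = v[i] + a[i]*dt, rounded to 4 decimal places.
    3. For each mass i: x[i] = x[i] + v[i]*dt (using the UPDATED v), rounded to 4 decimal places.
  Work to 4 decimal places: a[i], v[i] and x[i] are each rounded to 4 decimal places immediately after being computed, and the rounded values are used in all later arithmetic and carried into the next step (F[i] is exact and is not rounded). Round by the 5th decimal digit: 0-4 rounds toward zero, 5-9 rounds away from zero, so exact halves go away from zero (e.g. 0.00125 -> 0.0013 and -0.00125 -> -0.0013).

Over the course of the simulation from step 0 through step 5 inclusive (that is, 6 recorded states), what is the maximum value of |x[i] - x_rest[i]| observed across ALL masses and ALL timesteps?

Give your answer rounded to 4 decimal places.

Step 0: x=[2.0000 9.0000 10.0000 17.0000] v=[0.0000 0.0000 0.0000 0.0000]
Step 1: x=[4.5000 6.0000 13.0000 15.5000] v=[5.0000 -6.0000 6.0000 -3.0000]
Step 2: x=[5.5000 5.7500 13.7500 14.7500] v=[2.0000 -0.5000 1.5000 -1.5000]
Step 3: x=[3.8750 9.3750 11.0000 15.5000] v=[-3.2500 7.2500 -5.5000 1.5000]
Step 4: x=[3.0625 11.0625 9.6875 16.0000] v=[-1.6250 3.3750 -2.6250 1.0000]
Step 5: x=[4.7188 8.0625 12.2188 15.3438] v=[3.3125 -6.0000 5.0625 -1.3125]
Max displacement = 3.0625

Answer: 3.0625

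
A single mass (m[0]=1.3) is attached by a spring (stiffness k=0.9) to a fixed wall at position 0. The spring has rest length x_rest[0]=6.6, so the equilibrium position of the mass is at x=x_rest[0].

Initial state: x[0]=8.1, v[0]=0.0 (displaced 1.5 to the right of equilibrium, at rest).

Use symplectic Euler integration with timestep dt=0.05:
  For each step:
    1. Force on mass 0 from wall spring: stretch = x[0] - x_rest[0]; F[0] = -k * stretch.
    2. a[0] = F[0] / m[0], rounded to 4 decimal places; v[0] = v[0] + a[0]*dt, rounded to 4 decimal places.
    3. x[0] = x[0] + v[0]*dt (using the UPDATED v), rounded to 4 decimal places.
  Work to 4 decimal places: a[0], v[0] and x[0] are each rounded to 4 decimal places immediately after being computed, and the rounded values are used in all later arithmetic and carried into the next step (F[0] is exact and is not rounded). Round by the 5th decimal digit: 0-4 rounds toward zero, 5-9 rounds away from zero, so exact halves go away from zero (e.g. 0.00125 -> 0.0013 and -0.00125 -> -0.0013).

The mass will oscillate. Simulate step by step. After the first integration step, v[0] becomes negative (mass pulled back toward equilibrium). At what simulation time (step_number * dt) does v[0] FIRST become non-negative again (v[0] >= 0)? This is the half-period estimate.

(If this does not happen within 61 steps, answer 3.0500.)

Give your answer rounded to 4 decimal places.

Step 0: x=[8.1000] v=[0.0000]
Step 1: x=[8.0974] v=[-0.0519]
Step 2: x=[8.0922] v=[-0.1037]
Step 3: x=[8.0844] v=[-0.1554]
Step 4: x=[8.0741] v=[-0.2068]
Step 5: x=[8.0612] v=[-0.2578]
Step 6: x=[8.0458] v=[-0.3084]
Step 7: x=[8.0279] v=[-0.3584]
Step 8: x=[8.0075] v=[-0.4078]
Step 9: x=[7.9847] v=[-0.4565]
Step 10: x=[7.9595] v=[-0.5044]
Step 11: x=[7.9319] v=[-0.5515]
Step 12: x=[7.9020] v=[-0.5976]
Step 13: x=[7.8699] v=[-0.6427]
Step 14: x=[7.8356] v=[-0.6867]
Step 15: x=[7.7991] v=[-0.7295]
Step 16: x=[7.7606] v=[-0.7710]
Step 17: x=[7.7200] v=[-0.8112]
Step 18: x=[7.6775] v=[-0.8500]
Step 19: x=[7.6331] v=[-0.8873]
Step 20: x=[7.5869] v=[-0.9231]
Step 21: x=[7.5390] v=[-0.9573]
Step 22: x=[7.4895] v=[-0.9898]
Step 23: x=[7.4385] v=[-1.0206]
Step 24: x=[7.3860] v=[-1.0496]
Step 25: x=[7.3322] v=[-1.0768]
Step 26: x=[7.2771] v=[-1.1021]
Step 27: x=[7.2208] v=[-1.1255]
Step 28: x=[7.1635] v=[-1.1470]
Step 29: x=[7.1052] v=[-1.1665]
Step 30: x=[7.0460] v=[-1.1840]
Step 31: x=[6.9860] v=[-1.1994]
Step 32: x=[6.9254] v=[-1.2128]
Step 33: x=[6.8642] v=[-1.2241]
Step 34: x=[6.8025] v=[-1.2332]
Step 35: x=[6.7405] v=[-1.2402]
Step 36: x=[6.6782] v=[-1.2451]
Step 37: x=[6.6158] v=[-1.2478]
Step 38: x=[6.5534] v=[-1.2483]
Step 39: x=[6.4911] v=[-1.2467]
Step 40: x=[6.4290] v=[-1.2429]
Step 41: x=[6.3672] v=[-1.2370]
Step 42: x=[6.3058] v=[-1.2289]
Step 43: x=[6.2449] v=[-1.2187]
Step 44: x=[6.1846] v=[-1.2064]
Step 45: x=[6.1250] v=[-1.1920]
Step 46: x=[6.0662] v=[-1.1756]
Step 47: x=[6.0083] v=[-1.1571]
Step 48: x=[5.9515] v=[-1.1366]
Step 49: x=[5.8958] v=[-1.1142]
Step 50: x=[5.8413] v=[-1.0898]
Step 51: x=[5.7881] v=[-1.0635]
Step 52: x=[5.7363] v=[-1.0354]
Step 53: x=[5.6860] v=[-1.0055]
Step 54: x=[5.6373] v=[-0.9739]
Step 55: x=[5.5903] v=[-0.9406]
Step 56: x=[5.5450] v=[-0.9057]
Step 57: x=[5.5015] v=[-0.8692]
Step 58: x=[5.4599] v=[-0.8312]
Step 59: x=[5.4203] v=[-0.7917]
Step 60: x=[5.3828] v=[-0.7509]
Step 61: x=[5.3474] v=[-0.7088]
v[0] did not become non-negative within 61 steps; using fallback time=3.0500

Answer: 3.0500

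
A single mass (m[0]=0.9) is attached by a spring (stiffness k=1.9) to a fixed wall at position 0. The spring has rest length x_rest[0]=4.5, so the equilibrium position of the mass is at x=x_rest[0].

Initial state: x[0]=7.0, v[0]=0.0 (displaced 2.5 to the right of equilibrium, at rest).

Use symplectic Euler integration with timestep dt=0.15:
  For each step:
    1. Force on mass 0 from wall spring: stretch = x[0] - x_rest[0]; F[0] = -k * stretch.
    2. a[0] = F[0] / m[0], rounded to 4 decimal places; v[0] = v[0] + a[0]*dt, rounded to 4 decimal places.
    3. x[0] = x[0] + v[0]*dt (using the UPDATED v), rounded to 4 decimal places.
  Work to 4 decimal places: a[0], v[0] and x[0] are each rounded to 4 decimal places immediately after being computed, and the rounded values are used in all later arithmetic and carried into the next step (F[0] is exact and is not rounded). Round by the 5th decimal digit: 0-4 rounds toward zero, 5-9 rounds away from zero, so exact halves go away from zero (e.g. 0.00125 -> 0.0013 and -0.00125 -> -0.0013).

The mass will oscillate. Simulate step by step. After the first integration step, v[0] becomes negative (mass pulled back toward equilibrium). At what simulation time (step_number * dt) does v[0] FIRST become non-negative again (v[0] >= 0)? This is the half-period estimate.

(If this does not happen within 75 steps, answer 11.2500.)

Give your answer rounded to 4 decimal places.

Answer: 2.2500

Derivation:
Step 0: x=[7.0000] v=[0.0000]
Step 1: x=[6.8812] v=[-0.7917]
Step 2: x=[6.6493] v=[-1.5458]
Step 3: x=[6.3153] v=[-2.2264]
Step 4: x=[5.8951] v=[-2.8012]
Step 5: x=[5.4087] v=[-3.2430]
Step 6: x=[4.8791] v=[-3.5308]
Step 7: x=[4.3315] v=[-3.6508]
Step 8: x=[3.7919] v=[-3.5974]
Step 9: x=[3.2859] v=[-3.3732]
Step 10: x=[2.8376] v=[-2.9887]
Step 11: x=[2.4683] v=[-2.4623]
Step 12: x=[2.1955] v=[-1.8189]
Step 13: x=[2.0321] v=[-1.0891]
Step 14: x=[1.9860] v=[-0.3076]
Step 15: x=[2.0593] v=[0.4885]
First v>=0 after going negative at step 15, time=2.2500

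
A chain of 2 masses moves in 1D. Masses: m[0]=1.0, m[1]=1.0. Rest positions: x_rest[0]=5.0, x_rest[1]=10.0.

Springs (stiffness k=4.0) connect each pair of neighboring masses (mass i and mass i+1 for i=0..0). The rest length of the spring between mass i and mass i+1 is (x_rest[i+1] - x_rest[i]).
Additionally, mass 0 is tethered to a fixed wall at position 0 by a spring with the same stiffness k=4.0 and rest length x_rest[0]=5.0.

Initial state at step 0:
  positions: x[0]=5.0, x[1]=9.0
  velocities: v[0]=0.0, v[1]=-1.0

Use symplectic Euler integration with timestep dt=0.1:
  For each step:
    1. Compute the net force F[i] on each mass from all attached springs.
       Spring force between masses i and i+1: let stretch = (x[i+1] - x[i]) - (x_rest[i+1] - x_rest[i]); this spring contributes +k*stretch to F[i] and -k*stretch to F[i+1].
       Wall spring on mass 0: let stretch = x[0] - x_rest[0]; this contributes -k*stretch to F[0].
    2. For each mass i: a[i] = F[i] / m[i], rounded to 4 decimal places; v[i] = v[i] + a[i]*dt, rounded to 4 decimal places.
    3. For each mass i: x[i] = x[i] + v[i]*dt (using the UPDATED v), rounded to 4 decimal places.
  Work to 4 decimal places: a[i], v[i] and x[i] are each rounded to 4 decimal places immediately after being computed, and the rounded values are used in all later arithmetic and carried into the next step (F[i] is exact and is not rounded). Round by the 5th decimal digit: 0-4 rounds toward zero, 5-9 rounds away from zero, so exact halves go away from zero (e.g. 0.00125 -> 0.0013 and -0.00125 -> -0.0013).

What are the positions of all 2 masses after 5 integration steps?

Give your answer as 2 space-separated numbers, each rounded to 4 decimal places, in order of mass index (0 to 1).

Answer: 4.4838 9.0702

Derivation:
Step 0: x=[5.0000 9.0000] v=[0.0000 -1.0000]
Step 1: x=[4.9600 8.9400] v=[-0.4000 -0.6000]
Step 2: x=[4.8808 8.9208] v=[-0.7920 -0.1920]
Step 3: x=[4.7680 8.9400] v=[-1.1283 0.1920]
Step 4: x=[4.6313 8.9923] v=[-1.3667 0.5232]
Step 5: x=[4.4838 9.0702] v=[-1.4748 0.7788]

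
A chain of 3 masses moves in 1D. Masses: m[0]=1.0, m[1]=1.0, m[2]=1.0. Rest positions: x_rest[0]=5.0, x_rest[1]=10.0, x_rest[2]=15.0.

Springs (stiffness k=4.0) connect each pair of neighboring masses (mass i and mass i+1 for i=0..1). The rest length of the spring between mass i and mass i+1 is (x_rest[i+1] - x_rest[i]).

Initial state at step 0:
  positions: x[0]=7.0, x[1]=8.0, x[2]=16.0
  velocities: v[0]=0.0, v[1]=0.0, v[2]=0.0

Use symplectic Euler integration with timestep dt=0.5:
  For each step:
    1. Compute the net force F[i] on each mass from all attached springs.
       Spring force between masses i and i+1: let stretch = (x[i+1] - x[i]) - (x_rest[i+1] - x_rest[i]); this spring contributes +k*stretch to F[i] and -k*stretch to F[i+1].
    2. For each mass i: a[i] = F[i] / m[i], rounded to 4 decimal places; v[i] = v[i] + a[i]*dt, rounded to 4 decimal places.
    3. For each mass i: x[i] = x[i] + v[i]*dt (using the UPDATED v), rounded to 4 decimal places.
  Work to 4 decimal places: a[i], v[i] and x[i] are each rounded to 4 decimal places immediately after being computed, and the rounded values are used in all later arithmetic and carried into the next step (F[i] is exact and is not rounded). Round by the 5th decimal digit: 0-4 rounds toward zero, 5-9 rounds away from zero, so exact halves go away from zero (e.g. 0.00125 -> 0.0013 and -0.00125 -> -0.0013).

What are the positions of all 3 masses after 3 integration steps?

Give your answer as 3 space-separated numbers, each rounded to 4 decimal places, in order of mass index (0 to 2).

Answer: 6.0000 8.0000 17.0000

Derivation:
Step 0: x=[7.0000 8.0000 16.0000] v=[0.0000 0.0000 0.0000]
Step 1: x=[3.0000 15.0000 13.0000] v=[-8.0000 14.0000 -6.0000]
Step 2: x=[6.0000 8.0000 17.0000] v=[6.0000 -14.0000 8.0000]
Step 3: x=[6.0000 8.0000 17.0000] v=[0.0000 0.0000 0.0000]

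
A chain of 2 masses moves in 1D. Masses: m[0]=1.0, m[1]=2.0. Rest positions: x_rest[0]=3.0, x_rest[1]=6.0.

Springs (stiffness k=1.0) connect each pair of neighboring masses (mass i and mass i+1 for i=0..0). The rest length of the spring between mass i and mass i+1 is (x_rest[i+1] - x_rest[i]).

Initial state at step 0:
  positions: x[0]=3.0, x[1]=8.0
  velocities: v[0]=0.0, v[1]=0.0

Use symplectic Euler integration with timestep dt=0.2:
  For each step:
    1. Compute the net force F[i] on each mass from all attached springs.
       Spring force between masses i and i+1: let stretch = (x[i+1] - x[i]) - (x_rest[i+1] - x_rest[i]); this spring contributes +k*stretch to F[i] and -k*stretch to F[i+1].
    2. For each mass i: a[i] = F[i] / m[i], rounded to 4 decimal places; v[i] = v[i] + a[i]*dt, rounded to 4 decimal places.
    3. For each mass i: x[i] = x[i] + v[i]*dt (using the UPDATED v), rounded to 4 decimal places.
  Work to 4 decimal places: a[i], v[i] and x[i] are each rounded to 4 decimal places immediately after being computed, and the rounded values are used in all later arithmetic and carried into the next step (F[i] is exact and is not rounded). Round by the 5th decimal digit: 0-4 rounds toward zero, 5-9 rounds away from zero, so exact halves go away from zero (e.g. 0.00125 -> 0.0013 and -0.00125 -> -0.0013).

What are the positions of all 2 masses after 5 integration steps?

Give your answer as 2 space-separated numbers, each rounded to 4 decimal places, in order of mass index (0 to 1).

Answer: 4.0399 7.4800

Derivation:
Step 0: x=[3.0000 8.0000] v=[0.0000 0.0000]
Step 1: x=[3.0800 7.9600] v=[0.4000 -0.2000]
Step 2: x=[3.2352 7.8824] v=[0.7760 -0.3880]
Step 3: x=[3.4563 7.7719] v=[1.1054 -0.5527]
Step 4: x=[3.7300 7.6350] v=[1.3685 -0.6843]
Step 5: x=[4.0399 7.4800] v=[1.5495 -0.7748]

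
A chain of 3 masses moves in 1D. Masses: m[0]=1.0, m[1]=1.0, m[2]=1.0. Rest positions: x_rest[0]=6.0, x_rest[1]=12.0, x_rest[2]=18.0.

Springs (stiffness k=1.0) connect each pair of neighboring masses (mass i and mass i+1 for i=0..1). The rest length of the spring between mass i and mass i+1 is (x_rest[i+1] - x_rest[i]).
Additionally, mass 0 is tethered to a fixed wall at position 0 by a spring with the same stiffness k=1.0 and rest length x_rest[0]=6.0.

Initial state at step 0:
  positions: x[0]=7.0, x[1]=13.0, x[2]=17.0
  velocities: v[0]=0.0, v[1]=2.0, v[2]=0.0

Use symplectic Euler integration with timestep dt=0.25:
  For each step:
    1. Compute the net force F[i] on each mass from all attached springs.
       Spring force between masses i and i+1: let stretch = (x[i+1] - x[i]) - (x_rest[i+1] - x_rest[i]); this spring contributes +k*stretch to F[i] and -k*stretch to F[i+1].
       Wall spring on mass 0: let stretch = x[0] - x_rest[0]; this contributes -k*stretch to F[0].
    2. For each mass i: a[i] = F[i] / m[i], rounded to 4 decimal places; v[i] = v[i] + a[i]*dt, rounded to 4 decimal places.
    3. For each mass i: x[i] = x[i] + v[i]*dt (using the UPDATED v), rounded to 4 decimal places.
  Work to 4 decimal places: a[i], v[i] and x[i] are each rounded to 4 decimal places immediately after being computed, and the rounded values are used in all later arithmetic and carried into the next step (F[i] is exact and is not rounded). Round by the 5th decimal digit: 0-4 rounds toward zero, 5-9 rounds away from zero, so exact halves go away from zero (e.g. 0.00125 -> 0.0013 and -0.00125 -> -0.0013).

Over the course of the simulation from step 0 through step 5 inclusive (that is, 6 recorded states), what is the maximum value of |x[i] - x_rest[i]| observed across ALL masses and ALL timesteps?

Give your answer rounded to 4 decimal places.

Answer: 1.6059

Derivation:
Step 0: x=[7.0000 13.0000 17.0000] v=[0.0000 2.0000 0.0000]
Step 1: x=[6.9375 13.3750 17.1250] v=[-0.2500 1.5000 0.5000]
Step 2: x=[6.8438 13.5820 17.3906] v=[-0.3750 0.8281 1.0625]
Step 3: x=[6.7435 13.6059 17.7932] v=[-0.4014 0.0957 1.6104]
Step 4: x=[6.6506 13.4626 18.3091] v=[-0.3717 -0.5731 2.0636]
Step 5: x=[6.5678 13.1965 18.8971] v=[-0.3314 -1.0645 2.3520]
Max displacement = 1.6059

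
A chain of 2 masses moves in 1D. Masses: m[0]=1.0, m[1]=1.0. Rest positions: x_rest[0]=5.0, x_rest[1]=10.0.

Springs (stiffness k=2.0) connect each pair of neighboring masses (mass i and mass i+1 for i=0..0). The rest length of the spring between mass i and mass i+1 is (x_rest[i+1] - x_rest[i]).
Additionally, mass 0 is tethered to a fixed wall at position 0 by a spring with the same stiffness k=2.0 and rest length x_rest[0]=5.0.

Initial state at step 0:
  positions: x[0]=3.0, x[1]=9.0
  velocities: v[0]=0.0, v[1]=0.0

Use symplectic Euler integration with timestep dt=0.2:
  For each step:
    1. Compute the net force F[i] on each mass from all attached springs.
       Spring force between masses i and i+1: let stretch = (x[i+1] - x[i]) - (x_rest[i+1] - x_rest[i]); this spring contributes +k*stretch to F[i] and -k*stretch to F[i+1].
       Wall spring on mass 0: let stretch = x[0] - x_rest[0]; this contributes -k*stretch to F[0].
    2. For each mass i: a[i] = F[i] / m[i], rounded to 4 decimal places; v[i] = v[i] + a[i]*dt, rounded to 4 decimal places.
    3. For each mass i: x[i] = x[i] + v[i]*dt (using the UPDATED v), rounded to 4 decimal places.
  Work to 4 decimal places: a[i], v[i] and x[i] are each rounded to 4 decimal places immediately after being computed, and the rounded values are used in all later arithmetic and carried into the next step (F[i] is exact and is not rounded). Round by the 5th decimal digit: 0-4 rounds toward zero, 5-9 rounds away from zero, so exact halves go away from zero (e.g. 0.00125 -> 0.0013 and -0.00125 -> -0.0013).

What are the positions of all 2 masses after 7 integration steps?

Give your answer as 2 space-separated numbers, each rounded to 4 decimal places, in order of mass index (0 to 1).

Answer: 5.7184 8.9831

Derivation:
Step 0: x=[3.0000 9.0000] v=[0.0000 0.0000]
Step 1: x=[3.2400 8.9200] v=[1.2000 -0.4000]
Step 2: x=[3.6752 8.7856] v=[2.1760 -0.6720]
Step 3: x=[4.2252 8.6424] v=[2.7501 -0.7162]
Step 4: x=[4.7906 8.5458] v=[2.8269 -0.4831]
Step 5: x=[5.2731 8.5488] v=[2.4127 0.0148]
Step 6: x=[5.5958 8.6897] v=[1.6137 0.7045]
Step 7: x=[5.7184 8.9831] v=[0.6129 1.4669]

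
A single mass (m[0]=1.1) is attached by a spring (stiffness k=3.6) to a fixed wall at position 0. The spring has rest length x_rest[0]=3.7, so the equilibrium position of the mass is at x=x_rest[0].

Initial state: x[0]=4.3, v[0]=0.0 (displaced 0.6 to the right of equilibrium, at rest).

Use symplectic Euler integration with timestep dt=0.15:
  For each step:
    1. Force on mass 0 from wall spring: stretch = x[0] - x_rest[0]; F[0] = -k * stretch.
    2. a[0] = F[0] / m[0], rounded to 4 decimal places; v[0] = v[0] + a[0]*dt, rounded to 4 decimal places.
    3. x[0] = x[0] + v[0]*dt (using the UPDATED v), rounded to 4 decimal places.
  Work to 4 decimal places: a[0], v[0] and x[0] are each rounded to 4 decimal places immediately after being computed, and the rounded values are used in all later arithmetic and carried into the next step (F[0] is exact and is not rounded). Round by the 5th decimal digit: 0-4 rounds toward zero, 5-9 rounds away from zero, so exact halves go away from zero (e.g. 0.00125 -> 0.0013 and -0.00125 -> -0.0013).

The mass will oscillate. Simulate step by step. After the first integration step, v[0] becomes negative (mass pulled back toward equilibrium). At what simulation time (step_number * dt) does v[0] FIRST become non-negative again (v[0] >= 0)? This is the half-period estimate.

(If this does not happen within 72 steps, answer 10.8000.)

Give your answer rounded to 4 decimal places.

Step 0: x=[4.3000] v=[0.0000]
Step 1: x=[4.2558] v=[-0.2945]
Step 2: x=[4.1707] v=[-0.5674]
Step 3: x=[4.0509] v=[-0.7985]
Step 4: x=[3.9053] v=[-0.9708]
Step 5: x=[3.7446] v=[-1.0716]
Step 6: x=[3.5806] v=[-1.0935]
Step 7: x=[3.4254] v=[-1.0349]
Step 8: x=[3.2904] v=[-0.9001]
Step 9: x=[3.1856] v=[-0.6990]
Step 10: x=[3.1186] v=[-0.4465]
Step 11: x=[3.0944] v=[-0.1611]
Step 12: x=[3.1148] v=[0.1362]
First v>=0 after going negative at step 12, time=1.8000

Answer: 1.8000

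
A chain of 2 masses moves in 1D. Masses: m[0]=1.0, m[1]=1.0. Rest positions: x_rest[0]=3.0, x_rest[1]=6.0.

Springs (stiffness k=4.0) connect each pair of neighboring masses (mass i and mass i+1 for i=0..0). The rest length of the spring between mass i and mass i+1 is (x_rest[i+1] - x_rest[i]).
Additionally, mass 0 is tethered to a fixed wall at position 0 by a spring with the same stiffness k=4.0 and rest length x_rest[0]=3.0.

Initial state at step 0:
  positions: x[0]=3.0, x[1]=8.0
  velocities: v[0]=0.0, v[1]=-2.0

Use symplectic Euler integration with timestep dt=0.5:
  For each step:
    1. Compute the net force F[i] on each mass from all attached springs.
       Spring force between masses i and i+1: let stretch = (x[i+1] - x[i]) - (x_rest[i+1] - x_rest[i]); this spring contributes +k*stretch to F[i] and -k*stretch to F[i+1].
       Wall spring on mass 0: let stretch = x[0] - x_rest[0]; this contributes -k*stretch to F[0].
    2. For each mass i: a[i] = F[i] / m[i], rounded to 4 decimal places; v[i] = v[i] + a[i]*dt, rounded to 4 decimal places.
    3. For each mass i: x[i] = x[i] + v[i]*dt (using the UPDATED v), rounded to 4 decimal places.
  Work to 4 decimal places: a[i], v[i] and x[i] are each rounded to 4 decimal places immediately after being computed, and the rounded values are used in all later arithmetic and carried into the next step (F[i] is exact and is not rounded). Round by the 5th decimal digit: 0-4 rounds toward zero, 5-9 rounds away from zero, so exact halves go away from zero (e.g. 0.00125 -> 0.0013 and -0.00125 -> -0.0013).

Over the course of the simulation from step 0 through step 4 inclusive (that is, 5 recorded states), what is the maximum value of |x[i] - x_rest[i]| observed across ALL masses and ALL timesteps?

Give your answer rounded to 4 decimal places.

Step 0: x=[3.0000 8.0000] v=[0.0000 -2.0000]
Step 1: x=[5.0000 5.0000] v=[4.0000 -6.0000]
Step 2: x=[2.0000 5.0000] v=[-6.0000 0.0000]
Step 3: x=[0.0000 5.0000] v=[-4.0000 0.0000]
Step 4: x=[3.0000 3.0000] v=[6.0000 -4.0000]
Max displacement = 3.0000

Answer: 3.0000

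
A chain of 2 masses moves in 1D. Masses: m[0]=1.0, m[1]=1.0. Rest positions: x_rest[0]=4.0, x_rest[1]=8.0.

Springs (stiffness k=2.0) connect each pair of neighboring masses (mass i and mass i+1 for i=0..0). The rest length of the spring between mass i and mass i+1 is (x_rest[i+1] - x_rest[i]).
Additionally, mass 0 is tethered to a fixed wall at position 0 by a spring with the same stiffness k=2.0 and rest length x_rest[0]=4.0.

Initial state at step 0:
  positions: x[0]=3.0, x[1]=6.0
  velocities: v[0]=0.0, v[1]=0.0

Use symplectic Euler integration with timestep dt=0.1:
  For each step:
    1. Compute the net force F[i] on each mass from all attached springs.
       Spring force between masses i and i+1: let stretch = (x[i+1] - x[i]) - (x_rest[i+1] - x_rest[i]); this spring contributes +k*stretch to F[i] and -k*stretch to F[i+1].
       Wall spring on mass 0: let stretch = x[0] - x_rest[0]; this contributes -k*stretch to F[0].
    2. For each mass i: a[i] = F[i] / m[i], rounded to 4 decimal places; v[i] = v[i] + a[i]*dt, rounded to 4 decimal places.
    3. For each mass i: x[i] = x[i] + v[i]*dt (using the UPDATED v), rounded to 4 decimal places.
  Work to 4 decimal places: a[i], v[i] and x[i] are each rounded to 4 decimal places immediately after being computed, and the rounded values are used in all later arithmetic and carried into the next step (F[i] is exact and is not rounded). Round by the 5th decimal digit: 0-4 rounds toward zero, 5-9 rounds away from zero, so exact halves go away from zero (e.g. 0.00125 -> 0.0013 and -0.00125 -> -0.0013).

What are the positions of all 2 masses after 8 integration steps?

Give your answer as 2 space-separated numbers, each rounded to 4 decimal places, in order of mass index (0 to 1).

Step 0: x=[3.0000 6.0000] v=[0.0000 0.0000]
Step 1: x=[3.0000 6.0200] v=[0.0000 0.2000]
Step 2: x=[3.0004 6.0596] v=[0.0040 0.3960]
Step 3: x=[3.0020 6.1180] v=[0.0158 0.5842]
Step 4: x=[3.0059 6.1941] v=[0.0386 0.7610]
Step 5: x=[3.0134 6.2864] v=[0.0751 0.9234]
Step 6: x=[3.0261 6.3933] v=[0.1270 1.0688]
Step 7: x=[3.0456 6.5128] v=[0.1952 1.1954]
Step 8: x=[3.0736 6.6430] v=[0.2795 1.3020]

Answer: 3.0736 6.6430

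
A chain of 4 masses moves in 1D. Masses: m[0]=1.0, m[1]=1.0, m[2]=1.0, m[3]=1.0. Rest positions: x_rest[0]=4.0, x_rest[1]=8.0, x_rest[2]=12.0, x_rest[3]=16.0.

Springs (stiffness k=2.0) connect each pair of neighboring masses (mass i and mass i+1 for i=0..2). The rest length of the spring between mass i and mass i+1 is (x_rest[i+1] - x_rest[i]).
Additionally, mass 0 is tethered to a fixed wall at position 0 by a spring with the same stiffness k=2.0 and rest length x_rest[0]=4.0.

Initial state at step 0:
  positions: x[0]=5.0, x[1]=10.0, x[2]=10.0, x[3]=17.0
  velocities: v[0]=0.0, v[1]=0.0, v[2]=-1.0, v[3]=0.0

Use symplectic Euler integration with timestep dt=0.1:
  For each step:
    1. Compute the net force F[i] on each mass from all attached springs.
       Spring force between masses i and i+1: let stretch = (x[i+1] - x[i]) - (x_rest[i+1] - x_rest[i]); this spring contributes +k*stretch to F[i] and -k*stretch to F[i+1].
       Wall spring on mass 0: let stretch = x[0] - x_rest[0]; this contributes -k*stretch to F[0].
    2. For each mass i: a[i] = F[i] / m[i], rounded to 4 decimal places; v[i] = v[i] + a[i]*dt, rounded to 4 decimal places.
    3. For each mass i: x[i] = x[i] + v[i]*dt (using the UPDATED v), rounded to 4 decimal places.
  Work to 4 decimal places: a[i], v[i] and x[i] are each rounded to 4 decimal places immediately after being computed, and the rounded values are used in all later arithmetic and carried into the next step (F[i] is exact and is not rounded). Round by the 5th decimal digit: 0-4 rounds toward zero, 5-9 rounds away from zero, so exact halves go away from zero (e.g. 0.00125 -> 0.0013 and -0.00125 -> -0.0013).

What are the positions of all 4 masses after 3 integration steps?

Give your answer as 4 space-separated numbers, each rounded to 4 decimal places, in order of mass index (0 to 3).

Answer: 4.9902 9.4257 10.5123 16.6519

Derivation:
Step 0: x=[5.0000 10.0000 10.0000 17.0000] v=[0.0000 0.0000 -1.0000 0.0000]
Step 1: x=[5.0000 9.9000 10.0400 16.9400] v=[0.0000 -1.0000 0.4000 -0.6000]
Step 2: x=[4.9980 9.7048 10.2152 16.8220] v=[-0.0200 -1.9520 1.7520 -1.1800]
Step 3: x=[4.9902 9.4257 10.5123 16.6519] v=[-0.0782 -2.7913 2.9713 -1.7014]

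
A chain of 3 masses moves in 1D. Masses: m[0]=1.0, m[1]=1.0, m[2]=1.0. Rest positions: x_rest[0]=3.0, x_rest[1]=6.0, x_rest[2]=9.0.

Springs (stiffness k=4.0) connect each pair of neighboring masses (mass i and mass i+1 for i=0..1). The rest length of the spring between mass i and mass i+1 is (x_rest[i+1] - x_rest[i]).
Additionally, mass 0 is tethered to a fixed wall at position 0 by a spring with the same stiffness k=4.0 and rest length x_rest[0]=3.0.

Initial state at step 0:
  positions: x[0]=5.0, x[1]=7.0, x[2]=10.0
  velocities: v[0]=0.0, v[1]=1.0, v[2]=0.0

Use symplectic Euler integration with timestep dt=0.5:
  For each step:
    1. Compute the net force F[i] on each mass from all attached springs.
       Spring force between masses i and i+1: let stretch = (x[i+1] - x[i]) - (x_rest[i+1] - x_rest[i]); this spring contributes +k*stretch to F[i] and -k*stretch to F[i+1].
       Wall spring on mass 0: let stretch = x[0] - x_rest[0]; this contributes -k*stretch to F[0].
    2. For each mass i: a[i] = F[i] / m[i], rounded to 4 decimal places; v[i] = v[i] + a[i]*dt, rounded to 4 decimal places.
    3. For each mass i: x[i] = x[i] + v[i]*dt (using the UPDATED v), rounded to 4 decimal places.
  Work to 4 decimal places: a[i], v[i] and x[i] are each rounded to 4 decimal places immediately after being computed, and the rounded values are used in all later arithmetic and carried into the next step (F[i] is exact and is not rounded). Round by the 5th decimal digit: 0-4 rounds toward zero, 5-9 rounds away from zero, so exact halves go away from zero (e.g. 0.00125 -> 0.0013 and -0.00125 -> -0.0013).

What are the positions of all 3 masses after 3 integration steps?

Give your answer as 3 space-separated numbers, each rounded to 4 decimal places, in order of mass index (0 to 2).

Answer: 3.0000 6.5000 9.5000

Derivation:
Step 0: x=[5.0000 7.0000 10.0000] v=[0.0000 1.0000 0.0000]
Step 1: x=[2.0000 8.5000 10.0000] v=[-6.0000 3.0000 0.0000]
Step 2: x=[3.5000 5.0000 11.5000] v=[3.0000 -7.0000 3.0000]
Step 3: x=[3.0000 6.5000 9.5000] v=[-1.0000 3.0000 -4.0000]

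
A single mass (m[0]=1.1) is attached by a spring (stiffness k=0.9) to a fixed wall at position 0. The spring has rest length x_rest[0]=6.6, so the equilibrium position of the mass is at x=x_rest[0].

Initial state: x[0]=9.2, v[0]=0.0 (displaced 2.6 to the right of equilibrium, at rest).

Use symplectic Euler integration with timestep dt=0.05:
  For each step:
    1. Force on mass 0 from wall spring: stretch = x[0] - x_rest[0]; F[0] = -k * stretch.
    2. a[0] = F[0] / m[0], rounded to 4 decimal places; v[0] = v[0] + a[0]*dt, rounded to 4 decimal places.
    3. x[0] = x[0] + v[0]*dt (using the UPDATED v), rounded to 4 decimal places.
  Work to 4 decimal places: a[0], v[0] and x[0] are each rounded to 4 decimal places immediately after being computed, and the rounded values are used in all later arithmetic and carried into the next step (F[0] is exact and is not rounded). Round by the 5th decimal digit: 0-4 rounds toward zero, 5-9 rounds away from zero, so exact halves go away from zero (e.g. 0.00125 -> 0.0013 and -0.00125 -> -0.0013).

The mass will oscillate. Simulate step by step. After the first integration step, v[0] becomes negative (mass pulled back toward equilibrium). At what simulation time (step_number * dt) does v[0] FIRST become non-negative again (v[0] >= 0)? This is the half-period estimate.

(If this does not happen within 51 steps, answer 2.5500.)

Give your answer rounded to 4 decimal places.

Step 0: x=[9.2000] v=[0.0000]
Step 1: x=[9.1947] v=[-0.1064]
Step 2: x=[9.1841] v=[-0.2125]
Step 3: x=[9.1682] v=[-0.3182]
Step 4: x=[9.1470] v=[-0.4233]
Step 5: x=[9.1206] v=[-0.5275]
Step 6: x=[9.0891] v=[-0.6306]
Step 7: x=[9.0525] v=[-0.7324]
Step 8: x=[9.0109] v=[-0.8327]
Step 9: x=[8.9643] v=[-0.9313]
Step 10: x=[8.9129] v=[-1.0280]
Step 11: x=[8.8568] v=[-1.1226]
Step 12: x=[8.7961] v=[-1.2149]
Step 13: x=[8.7309] v=[-1.3047]
Step 14: x=[8.6613] v=[-1.3919]
Step 15: x=[8.5875] v=[-1.4762]
Step 16: x=[8.5096] v=[-1.5575]
Step 17: x=[8.4278] v=[-1.6356]
Step 18: x=[8.3423] v=[-1.7104]
Step 19: x=[8.2532] v=[-1.7817]
Step 20: x=[8.1607] v=[-1.8493]
Step 21: x=[8.0650] v=[-1.9131]
Step 22: x=[7.9664] v=[-1.9730]
Step 23: x=[7.8650] v=[-2.0289]
Step 24: x=[7.7610] v=[-2.0807]
Step 25: x=[7.6546] v=[-2.1282]
Step 26: x=[7.5460] v=[-2.1713]
Step 27: x=[7.4355] v=[-2.2100]
Step 28: x=[7.3233] v=[-2.2442]
Step 29: x=[7.2096] v=[-2.2738]
Step 30: x=[7.0947] v=[-2.2987]
Step 31: x=[6.9788] v=[-2.3189]
Step 32: x=[6.8621] v=[-2.3344]
Step 33: x=[6.7448] v=[-2.3451]
Step 34: x=[6.6273] v=[-2.3510]
Step 35: x=[6.5097] v=[-2.3521]
Step 36: x=[6.3923] v=[-2.3484]
Step 37: x=[6.2753] v=[-2.3399]
Step 38: x=[6.1590] v=[-2.3266]
Step 39: x=[6.0436] v=[-2.3086]
Step 40: x=[5.9293] v=[-2.2858]
Step 41: x=[5.8164] v=[-2.2584]
Step 42: x=[5.7051] v=[-2.2263]
Step 43: x=[5.5956] v=[-2.1897]
Step 44: x=[5.4882] v=[-2.1486]
Step 45: x=[5.3830] v=[-2.1031]
Step 46: x=[5.2803] v=[-2.0533]
Step 47: x=[5.1803] v=[-1.9993]
Step 48: x=[5.0832] v=[-1.9412]
Step 49: x=[4.9892] v=[-1.8792]
Step 50: x=[4.8985] v=[-1.8133]
Step 51: x=[4.8113] v=[-1.7437]
v[0] did not become non-negative within 51 steps; using fallback time=2.5500

Answer: 2.5500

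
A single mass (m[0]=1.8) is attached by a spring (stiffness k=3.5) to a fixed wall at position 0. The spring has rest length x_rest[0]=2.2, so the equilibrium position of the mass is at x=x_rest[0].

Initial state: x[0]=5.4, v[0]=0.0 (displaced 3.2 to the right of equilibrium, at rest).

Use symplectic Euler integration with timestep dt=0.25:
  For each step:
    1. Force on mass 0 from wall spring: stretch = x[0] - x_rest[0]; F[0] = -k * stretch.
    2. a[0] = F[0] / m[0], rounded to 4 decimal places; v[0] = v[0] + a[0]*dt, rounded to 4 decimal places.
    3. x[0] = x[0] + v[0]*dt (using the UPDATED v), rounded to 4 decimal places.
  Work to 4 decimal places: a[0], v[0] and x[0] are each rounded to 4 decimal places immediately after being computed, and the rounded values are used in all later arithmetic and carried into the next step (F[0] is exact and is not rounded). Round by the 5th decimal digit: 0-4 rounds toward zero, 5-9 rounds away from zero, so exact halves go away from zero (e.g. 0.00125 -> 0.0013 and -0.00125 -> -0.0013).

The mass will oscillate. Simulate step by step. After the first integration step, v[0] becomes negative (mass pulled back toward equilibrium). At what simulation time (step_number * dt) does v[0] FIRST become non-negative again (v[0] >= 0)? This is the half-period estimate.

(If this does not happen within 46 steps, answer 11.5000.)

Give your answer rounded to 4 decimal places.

Answer: 2.2500

Derivation:
Step 0: x=[5.4000] v=[0.0000]
Step 1: x=[5.0111] v=[-1.5556]
Step 2: x=[4.2806] v=[-2.9221]
Step 3: x=[3.2972] v=[-3.9335]
Step 4: x=[2.1805] v=[-4.4669]
Step 5: x=[1.0662] v=[-4.4574]
Step 6: x=[0.0896] v=[-3.9063]
Step 7: x=[-0.6305] v=[-2.8804]
Step 8: x=[-1.0066] v=[-1.5045]
Step 9: x=[-0.9930] v=[0.0543]
First v>=0 after going negative at step 9, time=2.2500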